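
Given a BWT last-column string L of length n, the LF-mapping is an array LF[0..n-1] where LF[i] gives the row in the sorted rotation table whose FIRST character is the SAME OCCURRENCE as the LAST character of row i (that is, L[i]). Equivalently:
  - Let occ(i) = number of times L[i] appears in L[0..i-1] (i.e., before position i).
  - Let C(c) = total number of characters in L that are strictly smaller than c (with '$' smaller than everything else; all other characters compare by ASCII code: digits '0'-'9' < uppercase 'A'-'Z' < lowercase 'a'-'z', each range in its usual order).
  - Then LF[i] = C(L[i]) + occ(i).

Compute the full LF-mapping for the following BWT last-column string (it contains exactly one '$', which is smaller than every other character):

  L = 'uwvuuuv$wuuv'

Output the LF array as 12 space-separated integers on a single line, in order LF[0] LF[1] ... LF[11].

Char counts: '$':1, 'u':6, 'v':3, 'w':2
C (first-col start): C('$')=0, C('u')=1, C('v')=7, C('w')=10
L[0]='u': occ=0, LF[0]=C('u')+0=1+0=1
L[1]='w': occ=0, LF[1]=C('w')+0=10+0=10
L[2]='v': occ=0, LF[2]=C('v')+0=7+0=7
L[3]='u': occ=1, LF[3]=C('u')+1=1+1=2
L[4]='u': occ=2, LF[4]=C('u')+2=1+2=3
L[5]='u': occ=3, LF[5]=C('u')+3=1+3=4
L[6]='v': occ=1, LF[6]=C('v')+1=7+1=8
L[7]='$': occ=0, LF[7]=C('$')+0=0+0=0
L[8]='w': occ=1, LF[8]=C('w')+1=10+1=11
L[9]='u': occ=4, LF[9]=C('u')+4=1+4=5
L[10]='u': occ=5, LF[10]=C('u')+5=1+5=6
L[11]='v': occ=2, LF[11]=C('v')+2=7+2=9

Answer: 1 10 7 2 3 4 8 0 11 5 6 9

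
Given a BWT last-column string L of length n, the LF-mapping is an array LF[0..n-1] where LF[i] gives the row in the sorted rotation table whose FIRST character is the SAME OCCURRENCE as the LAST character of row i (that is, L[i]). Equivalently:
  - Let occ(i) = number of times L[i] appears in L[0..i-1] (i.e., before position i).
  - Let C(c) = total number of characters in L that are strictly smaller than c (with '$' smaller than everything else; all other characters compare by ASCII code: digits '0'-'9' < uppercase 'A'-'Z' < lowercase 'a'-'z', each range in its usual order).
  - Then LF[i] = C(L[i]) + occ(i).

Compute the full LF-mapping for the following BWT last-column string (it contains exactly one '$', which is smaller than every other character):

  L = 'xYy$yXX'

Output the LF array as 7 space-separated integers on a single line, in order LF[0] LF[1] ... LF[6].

Answer: 4 3 5 0 6 1 2

Derivation:
Char counts: '$':1, 'X':2, 'Y':1, 'x':1, 'y':2
C (first-col start): C('$')=0, C('X')=1, C('Y')=3, C('x')=4, C('y')=5
L[0]='x': occ=0, LF[0]=C('x')+0=4+0=4
L[1]='Y': occ=0, LF[1]=C('Y')+0=3+0=3
L[2]='y': occ=0, LF[2]=C('y')+0=5+0=5
L[3]='$': occ=0, LF[3]=C('$')+0=0+0=0
L[4]='y': occ=1, LF[4]=C('y')+1=5+1=6
L[5]='X': occ=0, LF[5]=C('X')+0=1+0=1
L[6]='X': occ=1, LF[6]=C('X')+1=1+1=2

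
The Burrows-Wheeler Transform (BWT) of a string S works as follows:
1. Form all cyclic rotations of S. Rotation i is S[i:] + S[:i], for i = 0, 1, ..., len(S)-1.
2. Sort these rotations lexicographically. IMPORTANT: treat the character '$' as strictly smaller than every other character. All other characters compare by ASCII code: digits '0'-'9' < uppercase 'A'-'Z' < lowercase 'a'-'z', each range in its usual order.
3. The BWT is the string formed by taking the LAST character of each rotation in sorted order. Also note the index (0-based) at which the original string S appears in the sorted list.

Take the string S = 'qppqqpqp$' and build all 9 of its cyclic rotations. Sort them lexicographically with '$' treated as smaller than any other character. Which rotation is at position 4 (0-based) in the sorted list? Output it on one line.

Answer: pqqpqp$qp

Derivation:
All 9 rotations (rotation i = S[i:]+S[:i]):
  rot[0] = qppqqpqp$
  rot[1] = ppqqpqp$q
  rot[2] = pqqpqp$qp
  rot[3] = qqpqp$qpp
  rot[4] = qpqp$qppq
  rot[5] = pqp$qppqq
  rot[6] = qp$qppqqp
  rot[7] = p$qppqqpq
  rot[8] = $qppqqpqp
Sorted (with $ < everything):
  sorted[0] = $qppqqpqp
  sorted[1] = p$qppqqpq
  sorted[2] = ppqqpqp$q
  sorted[3] = pqp$qppqq
  sorted[4] = pqqpqp$qp
  sorted[5] = qp$qppqqp
  sorted[6] = qppqqpqp$
  sorted[7] = qpqp$qppq
  sorted[8] = qqpqp$qpp
sorted[4] = pqqpqp$qp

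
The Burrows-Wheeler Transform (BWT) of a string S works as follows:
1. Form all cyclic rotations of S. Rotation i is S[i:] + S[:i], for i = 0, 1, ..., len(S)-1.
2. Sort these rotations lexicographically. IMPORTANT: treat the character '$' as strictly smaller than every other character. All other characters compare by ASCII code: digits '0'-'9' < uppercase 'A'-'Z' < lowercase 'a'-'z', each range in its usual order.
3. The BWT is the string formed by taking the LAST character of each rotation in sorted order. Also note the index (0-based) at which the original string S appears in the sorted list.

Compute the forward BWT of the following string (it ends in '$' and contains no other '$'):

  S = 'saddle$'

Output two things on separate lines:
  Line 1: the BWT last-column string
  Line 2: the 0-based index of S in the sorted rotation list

All 7 rotations (rotation i = S[i:]+S[:i]):
  rot[0] = saddle$
  rot[1] = addle$s
  rot[2] = ddle$sa
  rot[3] = dle$sad
  rot[4] = le$sadd
  rot[5] = e$saddl
  rot[6] = $saddle
Sorted (with $ < everything):
  sorted[0] = $saddle  (last char: 'e')
  sorted[1] = addle$s  (last char: 's')
  sorted[2] = ddle$sa  (last char: 'a')
  sorted[3] = dle$sad  (last char: 'd')
  sorted[4] = e$saddl  (last char: 'l')
  sorted[5] = le$sadd  (last char: 'd')
  sorted[6] = saddle$  (last char: '$')
Last column: esadld$
Original string S is at sorted index 6

Answer: esadld$
6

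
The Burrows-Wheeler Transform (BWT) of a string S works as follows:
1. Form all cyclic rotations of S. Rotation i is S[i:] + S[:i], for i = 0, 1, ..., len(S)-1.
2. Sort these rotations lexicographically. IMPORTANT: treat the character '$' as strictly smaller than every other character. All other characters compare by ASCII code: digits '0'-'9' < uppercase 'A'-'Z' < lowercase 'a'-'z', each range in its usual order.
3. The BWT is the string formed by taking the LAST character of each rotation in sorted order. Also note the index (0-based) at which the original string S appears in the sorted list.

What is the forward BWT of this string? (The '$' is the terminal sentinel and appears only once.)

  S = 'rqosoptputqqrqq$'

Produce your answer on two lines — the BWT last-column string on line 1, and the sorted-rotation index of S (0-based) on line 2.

Answer: qsqotqrrtq$qopup
10

Derivation:
All 16 rotations (rotation i = S[i:]+S[:i]):
  rot[0] = rqosoptputqqrqq$
  rot[1] = qosoptputqqrqq$r
  rot[2] = osoptputqqrqq$rq
  rot[3] = soptputqqrqq$rqo
  rot[4] = optputqqrqq$rqos
  rot[5] = ptputqqrqq$rqoso
  rot[6] = tputqqrqq$rqosop
  rot[7] = putqqrqq$rqosopt
  rot[8] = utqqrqq$rqosoptp
  rot[9] = tqqrqq$rqosoptpu
  rot[10] = qqrqq$rqosoptput
  rot[11] = qrqq$rqosoptputq
  rot[12] = rqq$rqosoptputqq
  rot[13] = qq$rqosoptputqqr
  rot[14] = q$rqosoptputqqrq
  rot[15] = $rqosoptputqqrqq
Sorted (with $ < everything):
  sorted[0] = $rqosoptputqqrqq  (last char: 'q')
  sorted[1] = optputqqrqq$rqos  (last char: 's')
  sorted[2] = osoptputqqrqq$rq  (last char: 'q')
  sorted[3] = ptputqqrqq$rqoso  (last char: 'o')
  sorted[4] = putqqrqq$rqosopt  (last char: 't')
  sorted[5] = q$rqosoptputqqrq  (last char: 'q')
  sorted[6] = qosoptputqqrqq$r  (last char: 'r')
  sorted[7] = qq$rqosoptputqqr  (last char: 'r')
  sorted[8] = qqrqq$rqosoptput  (last char: 't')
  sorted[9] = qrqq$rqosoptputq  (last char: 'q')
  sorted[10] = rqosoptputqqrqq$  (last char: '$')
  sorted[11] = rqq$rqosoptputqq  (last char: 'q')
  sorted[12] = soptputqqrqq$rqo  (last char: 'o')
  sorted[13] = tputqqrqq$rqosop  (last char: 'p')
  sorted[14] = tqqrqq$rqosoptpu  (last char: 'u')
  sorted[15] = utqqrqq$rqosoptp  (last char: 'p')
Last column: qsqotqrrtq$qopup
Original string S is at sorted index 10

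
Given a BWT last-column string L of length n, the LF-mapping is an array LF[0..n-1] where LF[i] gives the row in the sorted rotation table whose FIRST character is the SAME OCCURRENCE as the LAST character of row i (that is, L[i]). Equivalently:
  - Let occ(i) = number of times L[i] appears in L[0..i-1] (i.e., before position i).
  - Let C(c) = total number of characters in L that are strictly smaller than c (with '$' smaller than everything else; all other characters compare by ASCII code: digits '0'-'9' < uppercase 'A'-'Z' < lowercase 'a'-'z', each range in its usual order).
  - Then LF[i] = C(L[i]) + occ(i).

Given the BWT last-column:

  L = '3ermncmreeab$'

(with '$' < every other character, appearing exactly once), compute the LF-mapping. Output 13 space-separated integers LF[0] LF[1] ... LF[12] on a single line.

Answer: 1 5 11 8 10 4 9 12 6 7 2 3 0

Derivation:
Char counts: '$':1, '3':1, 'a':1, 'b':1, 'c':1, 'e':3, 'm':2, 'n':1, 'r':2
C (first-col start): C('$')=0, C('3')=1, C('a')=2, C('b')=3, C('c')=4, C('e')=5, C('m')=8, C('n')=10, C('r')=11
L[0]='3': occ=0, LF[0]=C('3')+0=1+0=1
L[1]='e': occ=0, LF[1]=C('e')+0=5+0=5
L[2]='r': occ=0, LF[2]=C('r')+0=11+0=11
L[3]='m': occ=0, LF[3]=C('m')+0=8+0=8
L[4]='n': occ=0, LF[4]=C('n')+0=10+0=10
L[5]='c': occ=0, LF[5]=C('c')+0=4+0=4
L[6]='m': occ=1, LF[6]=C('m')+1=8+1=9
L[7]='r': occ=1, LF[7]=C('r')+1=11+1=12
L[8]='e': occ=1, LF[8]=C('e')+1=5+1=6
L[9]='e': occ=2, LF[9]=C('e')+2=5+2=7
L[10]='a': occ=0, LF[10]=C('a')+0=2+0=2
L[11]='b': occ=0, LF[11]=C('b')+0=3+0=3
L[12]='$': occ=0, LF[12]=C('$')+0=0+0=0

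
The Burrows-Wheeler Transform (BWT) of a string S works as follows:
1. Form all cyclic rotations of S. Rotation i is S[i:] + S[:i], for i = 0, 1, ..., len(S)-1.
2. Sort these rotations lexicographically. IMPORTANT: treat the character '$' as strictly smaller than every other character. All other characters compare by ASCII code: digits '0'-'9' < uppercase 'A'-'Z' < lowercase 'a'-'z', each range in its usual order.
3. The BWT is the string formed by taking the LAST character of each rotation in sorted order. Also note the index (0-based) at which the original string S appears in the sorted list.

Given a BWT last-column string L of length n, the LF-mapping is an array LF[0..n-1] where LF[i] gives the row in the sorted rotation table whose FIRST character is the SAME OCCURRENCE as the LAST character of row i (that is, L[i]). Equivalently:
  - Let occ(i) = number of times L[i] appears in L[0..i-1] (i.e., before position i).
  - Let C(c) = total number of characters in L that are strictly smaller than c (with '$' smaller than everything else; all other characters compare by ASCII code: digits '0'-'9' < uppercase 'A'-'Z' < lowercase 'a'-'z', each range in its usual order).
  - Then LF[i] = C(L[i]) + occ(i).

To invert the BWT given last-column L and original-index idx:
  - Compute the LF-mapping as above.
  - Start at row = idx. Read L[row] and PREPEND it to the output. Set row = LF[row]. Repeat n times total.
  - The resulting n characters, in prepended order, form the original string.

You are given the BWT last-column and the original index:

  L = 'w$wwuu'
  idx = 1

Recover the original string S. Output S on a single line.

Answer: uwuww$

Derivation:
LF mapping: 3 0 4 5 1 2
Walk LF starting at row 1, prepending L[row]:
  step 1: row=1, L[1]='$', prepend. Next row=LF[1]=0
  step 2: row=0, L[0]='w', prepend. Next row=LF[0]=3
  step 3: row=3, L[3]='w', prepend. Next row=LF[3]=5
  step 4: row=5, L[5]='u', prepend. Next row=LF[5]=2
  step 5: row=2, L[2]='w', prepend. Next row=LF[2]=4
  step 6: row=4, L[4]='u', prepend. Next row=LF[4]=1
Reversed output: uwuww$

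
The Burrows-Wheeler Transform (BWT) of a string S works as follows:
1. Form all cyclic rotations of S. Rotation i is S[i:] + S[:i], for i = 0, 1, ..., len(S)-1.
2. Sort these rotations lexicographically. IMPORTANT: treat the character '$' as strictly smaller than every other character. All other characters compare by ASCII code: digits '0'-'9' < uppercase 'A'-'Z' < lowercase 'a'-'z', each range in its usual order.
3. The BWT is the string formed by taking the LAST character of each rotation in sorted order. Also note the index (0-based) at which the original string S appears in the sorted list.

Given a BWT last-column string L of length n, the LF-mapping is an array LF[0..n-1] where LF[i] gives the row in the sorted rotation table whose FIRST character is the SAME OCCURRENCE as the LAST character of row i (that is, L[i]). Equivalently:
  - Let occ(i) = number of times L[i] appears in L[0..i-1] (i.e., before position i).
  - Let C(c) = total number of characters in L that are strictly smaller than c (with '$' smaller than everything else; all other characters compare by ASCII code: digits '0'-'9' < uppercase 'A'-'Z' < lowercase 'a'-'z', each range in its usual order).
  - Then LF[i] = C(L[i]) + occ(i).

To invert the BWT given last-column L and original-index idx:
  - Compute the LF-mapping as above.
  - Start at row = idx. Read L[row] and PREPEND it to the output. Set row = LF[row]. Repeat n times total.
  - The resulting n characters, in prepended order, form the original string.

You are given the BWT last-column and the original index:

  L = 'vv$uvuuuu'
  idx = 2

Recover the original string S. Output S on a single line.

Answer: uuvuvuuv$

Derivation:
LF mapping: 6 7 0 1 8 2 3 4 5
Walk LF starting at row 2, prepending L[row]:
  step 1: row=2, L[2]='$', prepend. Next row=LF[2]=0
  step 2: row=0, L[0]='v', prepend. Next row=LF[0]=6
  step 3: row=6, L[6]='u', prepend. Next row=LF[6]=3
  step 4: row=3, L[3]='u', prepend. Next row=LF[3]=1
  step 5: row=1, L[1]='v', prepend. Next row=LF[1]=7
  step 6: row=7, L[7]='u', prepend. Next row=LF[7]=4
  step 7: row=4, L[4]='v', prepend. Next row=LF[4]=8
  step 8: row=8, L[8]='u', prepend. Next row=LF[8]=5
  step 9: row=5, L[5]='u', prepend. Next row=LF[5]=2
Reversed output: uuvuvuuv$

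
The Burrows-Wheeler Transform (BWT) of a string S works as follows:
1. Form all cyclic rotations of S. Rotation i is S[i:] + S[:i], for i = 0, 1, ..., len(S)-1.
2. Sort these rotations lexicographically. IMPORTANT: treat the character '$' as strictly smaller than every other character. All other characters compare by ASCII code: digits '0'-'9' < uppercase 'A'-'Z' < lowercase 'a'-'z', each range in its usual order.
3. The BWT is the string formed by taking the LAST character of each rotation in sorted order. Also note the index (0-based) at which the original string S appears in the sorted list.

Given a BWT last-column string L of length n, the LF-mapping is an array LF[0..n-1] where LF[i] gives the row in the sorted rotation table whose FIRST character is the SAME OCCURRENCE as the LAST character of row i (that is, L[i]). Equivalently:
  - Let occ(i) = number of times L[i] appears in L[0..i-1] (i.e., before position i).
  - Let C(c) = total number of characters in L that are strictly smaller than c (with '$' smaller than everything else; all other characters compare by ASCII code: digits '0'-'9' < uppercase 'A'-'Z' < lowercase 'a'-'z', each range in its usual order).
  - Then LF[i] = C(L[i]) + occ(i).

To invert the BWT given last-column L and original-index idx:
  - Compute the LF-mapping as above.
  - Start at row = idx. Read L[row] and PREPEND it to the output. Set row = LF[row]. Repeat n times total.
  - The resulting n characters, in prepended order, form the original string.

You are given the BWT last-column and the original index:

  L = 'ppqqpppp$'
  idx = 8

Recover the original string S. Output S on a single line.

Answer: qppppqpp$

Derivation:
LF mapping: 1 2 7 8 3 4 5 6 0
Walk LF starting at row 8, prepending L[row]:
  step 1: row=8, L[8]='$', prepend. Next row=LF[8]=0
  step 2: row=0, L[0]='p', prepend. Next row=LF[0]=1
  step 3: row=1, L[1]='p', prepend. Next row=LF[1]=2
  step 4: row=2, L[2]='q', prepend. Next row=LF[2]=7
  step 5: row=7, L[7]='p', prepend. Next row=LF[7]=6
  step 6: row=6, L[6]='p', prepend. Next row=LF[6]=5
  step 7: row=5, L[5]='p', prepend. Next row=LF[5]=4
  step 8: row=4, L[4]='p', prepend. Next row=LF[4]=3
  step 9: row=3, L[3]='q', prepend. Next row=LF[3]=8
Reversed output: qppppqpp$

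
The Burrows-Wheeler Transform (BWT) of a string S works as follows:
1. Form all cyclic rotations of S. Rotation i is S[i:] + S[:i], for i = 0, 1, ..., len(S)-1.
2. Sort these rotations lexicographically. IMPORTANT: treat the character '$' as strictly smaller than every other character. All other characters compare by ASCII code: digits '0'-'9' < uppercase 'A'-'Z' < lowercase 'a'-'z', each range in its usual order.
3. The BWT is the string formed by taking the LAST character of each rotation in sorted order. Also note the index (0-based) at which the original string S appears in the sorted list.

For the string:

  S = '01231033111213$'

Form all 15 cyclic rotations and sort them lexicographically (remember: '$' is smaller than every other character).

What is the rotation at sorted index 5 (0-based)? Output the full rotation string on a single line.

Answer: 11213$012310331

Derivation:
All 15 rotations (rotation i = S[i:]+S[:i]):
  rot[0] = 01231033111213$
  rot[1] = 1231033111213$0
  rot[2] = 231033111213$01
  rot[3] = 31033111213$012
  rot[4] = 1033111213$0123
  rot[5] = 033111213$01231
  rot[6] = 33111213$012310
  rot[7] = 3111213$0123103
  rot[8] = 111213$01231033
  rot[9] = 11213$012310331
  rot[10] = 1213$0123103311
  rot[11] = 213$01231033111
  rot[12] = 13$012310331112
  rot[13] = 3$0123103311121
  rot[14] = $01231033111213
Sorted (with $ < everything):
  sorted[0] = $01231033111213
  sorted[1] = 01231033111213$
  sorted[2] = 033111213$01231
  sorted[3] = 1033111213$0123
  sorted[4] = 111213$01231033
  sorted[5] = 11213$012310331
  sorted[6] = 1213$0123103311
  sorted[7] = 1231033111213$0
  sorted[8] = 13$012310331112
  sorted[9] = 213$01231033111
  sorted[10] = 231033111213$01
  sorted[11] = 3$0123103311121
  sorted[12] = 31033111213$012
  sorted[13] = 3111213$0123103
  sorted[14] = 33111213$012310
sorted[5] = 11213$012310331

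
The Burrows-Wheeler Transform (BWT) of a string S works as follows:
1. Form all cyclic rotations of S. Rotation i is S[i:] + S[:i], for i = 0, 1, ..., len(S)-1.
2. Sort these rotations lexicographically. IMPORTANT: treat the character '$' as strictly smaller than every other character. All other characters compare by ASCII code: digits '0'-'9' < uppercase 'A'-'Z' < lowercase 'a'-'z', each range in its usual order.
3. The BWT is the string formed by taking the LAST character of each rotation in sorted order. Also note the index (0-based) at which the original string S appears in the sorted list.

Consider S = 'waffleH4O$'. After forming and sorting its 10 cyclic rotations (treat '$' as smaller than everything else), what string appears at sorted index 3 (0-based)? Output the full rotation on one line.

Answer: O$waffleH4

Derivation:
All 10 rotations (rotation i = S[i:]+S[:i]):
  rot[0] = waffleH4O$
  rot[1] = affleH4O$w
  rot[2] = ffleH4O$wa
  rot[3] = fleH4O$waf
  rot[4] = leH4O$waff
  rot[5] = eH4O$waffl
  rot[6] = H4O$waffle
  rot[7] = 4O$waffleH
  rot[8] = O$waffleH4
  rot[9] = $waffleH4O
Sorted (with $ < everything):
  sorted[0] = $waffleH4O
  sorted[1] = 4O$waffleH
  sorted[2] = H4O$waffle
  sorted[3] = O$waffleH4
  sorted[4] = affleH4O$w
  sorted[5] = eH4O$waffl
  sorted[6] = ffleH4O$wa
  sorted[7] = fleH4O$waf
  sorted[8] = leH4O$waff
  sorted[9] = waffleH4O$
sorted[3] = O$waffleH4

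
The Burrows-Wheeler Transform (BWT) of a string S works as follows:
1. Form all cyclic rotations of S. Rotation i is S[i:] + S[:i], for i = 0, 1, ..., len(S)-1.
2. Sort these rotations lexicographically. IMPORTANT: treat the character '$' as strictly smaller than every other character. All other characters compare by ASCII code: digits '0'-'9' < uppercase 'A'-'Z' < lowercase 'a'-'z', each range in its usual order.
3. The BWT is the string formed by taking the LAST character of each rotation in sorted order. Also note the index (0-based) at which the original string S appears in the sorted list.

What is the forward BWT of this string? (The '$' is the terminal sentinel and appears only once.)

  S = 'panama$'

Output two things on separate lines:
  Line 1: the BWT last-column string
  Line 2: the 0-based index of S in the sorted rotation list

Answer: amnpaa$
6

Derivation:
All 7 rotations (rotation i = S[i:]+S[:i]):
  rot[0] = panama$
  rot[1] = anama$p
  rot[2] = nama$pa
  rot[3] = ama$pan
  rot[4] = ma$pana
  rot[5] = a$panam
  rot[6] = $panama
Sorted (with $ < everything):
  sorted[0] = $panama  (last char: 'a')
  sorted[1] = a$panam  (last char: 'm')
  sorted[2] = ama$pan  (last char: 'n')
  sorted[3] = anama$p  (last char: 'p')
  sorted[4] = ma$pana  (last char: 'a')
  sorted[5] = nama$pa  (last char: 'a')
  sorted[6] = panama$  (last char: '$')
Last column: amnpaa$
Original string S is at sorted index 6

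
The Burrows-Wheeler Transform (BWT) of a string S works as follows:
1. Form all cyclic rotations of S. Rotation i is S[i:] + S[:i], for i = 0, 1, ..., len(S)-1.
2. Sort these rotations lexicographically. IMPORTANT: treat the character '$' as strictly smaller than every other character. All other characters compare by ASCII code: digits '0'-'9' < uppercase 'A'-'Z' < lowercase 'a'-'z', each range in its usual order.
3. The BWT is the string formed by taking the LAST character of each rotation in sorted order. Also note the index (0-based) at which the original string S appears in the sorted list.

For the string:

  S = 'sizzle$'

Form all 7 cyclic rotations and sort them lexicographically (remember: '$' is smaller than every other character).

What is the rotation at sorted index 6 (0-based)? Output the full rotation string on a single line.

All 7 rotations (rotation i = S[i:]+S[:i]):
  rot[0] = sizzle$
  rot[1] = izzle$s
  rot[2] = zzle$si
  rot[3] = zle$siz
  rot[4] = le$sizz
  rot[5] = e$sizzl
  rot[6] = $sizzle
Sorted (with $ < everything):
  sorted[0] = $sizzle
  sorted[1] = e$sizzl
  sorted[2] = izzle$s
  sorted[3] = le$sizz
  sorted[4] = sizzle$
  sorted[5] = zle$siz
  sorted[6] = zzle$si
sorted[6] = zzle$si

Answer: zzle$si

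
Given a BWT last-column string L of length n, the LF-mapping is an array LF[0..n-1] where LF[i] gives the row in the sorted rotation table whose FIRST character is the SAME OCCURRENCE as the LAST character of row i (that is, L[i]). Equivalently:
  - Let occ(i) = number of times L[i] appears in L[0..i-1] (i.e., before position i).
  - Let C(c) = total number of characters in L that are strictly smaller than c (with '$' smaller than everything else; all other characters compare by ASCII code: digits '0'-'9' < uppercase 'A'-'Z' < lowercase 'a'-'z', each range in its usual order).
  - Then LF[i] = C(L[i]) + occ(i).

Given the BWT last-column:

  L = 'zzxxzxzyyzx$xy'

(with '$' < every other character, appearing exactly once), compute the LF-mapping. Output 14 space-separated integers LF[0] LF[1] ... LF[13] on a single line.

Answer: 9 10 1 2 11 3 12 6 7 13 4 0 5 8

Derivation:
Char counts: '$':1, 'x':5, 'y':3, 'z':5
C (first-col start): C('$')=0, C('x')=1, C('y')=6, C('z')=9
L[0]='z': occ=0, LF[0]=C('z')+0=9+0=9
L[1]='z': occ=1, LF[1]=C('z')+1=9+1=10
L[2]='x': occ=0, LF[2]=C('x')+0=1+0=1
L[3]='x': occ=1, LF[3]=C('x')+1=1+1=2
L[4]='z': occ=2, LF[4]=C('z')+2=9+2=11
L[5]='x': occ=2, LF[5]=C('x')+2=1+2=3
L[6]='z': occ=3, LF[6]=C('z')+3=9+3=12
L[7]='y': occ=0, LF[7]=C('y')+0=6+0=6
L[8]='y': occ=1, LF[8]=C('y')+1=6+1=7
L[9]='z': occ=4, LF[9]=C('z')+4=9+4=13
L[10]='x': occ=3, LF[10]=C('x')+3=1+3=4
L[11]='$': occ=0, LF[11]=C('$')+0=0+0=0
L[12]='x': occ=4, LF[12]=C('x')+4=1+4=5
L[13]='y': occ=2, LF[13]=C('y')+2=6+2=8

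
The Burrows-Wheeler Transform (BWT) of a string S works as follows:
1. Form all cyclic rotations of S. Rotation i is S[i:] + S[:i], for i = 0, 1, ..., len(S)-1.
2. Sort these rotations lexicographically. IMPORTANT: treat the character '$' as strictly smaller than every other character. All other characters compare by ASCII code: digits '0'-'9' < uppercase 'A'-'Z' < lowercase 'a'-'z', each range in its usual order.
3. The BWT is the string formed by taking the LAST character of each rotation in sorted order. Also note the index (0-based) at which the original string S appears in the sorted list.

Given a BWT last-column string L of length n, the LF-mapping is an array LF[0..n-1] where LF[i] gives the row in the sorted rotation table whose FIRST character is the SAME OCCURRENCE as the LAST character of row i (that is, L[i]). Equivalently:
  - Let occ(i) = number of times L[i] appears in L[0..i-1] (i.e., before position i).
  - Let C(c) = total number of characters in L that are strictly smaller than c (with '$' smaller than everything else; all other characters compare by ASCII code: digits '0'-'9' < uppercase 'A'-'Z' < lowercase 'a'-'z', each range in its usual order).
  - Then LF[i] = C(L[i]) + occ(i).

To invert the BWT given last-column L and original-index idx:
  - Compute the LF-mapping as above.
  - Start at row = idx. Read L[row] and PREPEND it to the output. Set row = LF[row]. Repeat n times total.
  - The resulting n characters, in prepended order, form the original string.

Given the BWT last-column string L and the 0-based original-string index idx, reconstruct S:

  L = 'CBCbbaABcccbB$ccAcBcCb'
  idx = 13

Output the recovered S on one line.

Answer: bbBABcbcccCAcCccaBbBC$

Derivation:
LF mapping: 7 3 8 11 12 10 1 4 15 16 17 13 5 0 18 19 2 20 6 21 9 14
Walk LF starting at row 13, prepending L[row]:
  step 1: row=13, L[13]='$', prepend. Next row=LF[13]=0
  step 2: row=0, L[0]='C', prepend. Next row=LF[0]=7
  step 3: row=7, L[7]='B', prepend. Next row=LF[7]=4
  step 4: row=4, L[4]='b', prepend. Next row=LF[4]=12
  step 5: row=12, L[12]='B', prepend. Next row=LF[12]=5
  step 6: row=5, L[5]='a', prepend. Next row=LF[5]=10
  step 7: row=10, L[10]='c', prepend. Next row=LF[10]=17
  step 8: row=17, L[17]='c', prepend. Next row=LF[17]=20
  step 9: row=20, L[20]='C', prepend. Next row=LF[20]=9
  step 10: row=9, L[9]='c', prepend. Next row=LF[9]=16
  step 11: row=16, L[16]='A', prepend. Next row=LF[16]=2
  step 12: row=2, L[2]='C', prepend. Next row=LF[2]=8
  step 13: row=8, L[8]='c', prepend. Next row=LF[8]=15
  step 14: row=15, L[15]='c', prepend. Next row=LF[15]=19
  step 15: row=19, L[19]='c', prepend. Next row=LF[19]=21
  step 16: row=21, L[21]='b', prepend. Next row=LF[21]=14
  step 17: row=14, L[14]='c', prepend. Next row=LF[14]=18
  step 18: row=18, L[18]='B', prepend. Next row=LF[18]=6
  step 19: row=6, L[6]='A', prepend. Next row=LF[6]=1
  step 20: row=1, L[1]='B', prepend. Next row=LF[1]=3
  step 21: row=3, L[3]='b', prepend. Next row=LF[3]=11
  step 22: row=11, L[11]='b', prepend. Next row=LF[11]=13
Reversed output: bbBABcbcccCAcCccaBbBC$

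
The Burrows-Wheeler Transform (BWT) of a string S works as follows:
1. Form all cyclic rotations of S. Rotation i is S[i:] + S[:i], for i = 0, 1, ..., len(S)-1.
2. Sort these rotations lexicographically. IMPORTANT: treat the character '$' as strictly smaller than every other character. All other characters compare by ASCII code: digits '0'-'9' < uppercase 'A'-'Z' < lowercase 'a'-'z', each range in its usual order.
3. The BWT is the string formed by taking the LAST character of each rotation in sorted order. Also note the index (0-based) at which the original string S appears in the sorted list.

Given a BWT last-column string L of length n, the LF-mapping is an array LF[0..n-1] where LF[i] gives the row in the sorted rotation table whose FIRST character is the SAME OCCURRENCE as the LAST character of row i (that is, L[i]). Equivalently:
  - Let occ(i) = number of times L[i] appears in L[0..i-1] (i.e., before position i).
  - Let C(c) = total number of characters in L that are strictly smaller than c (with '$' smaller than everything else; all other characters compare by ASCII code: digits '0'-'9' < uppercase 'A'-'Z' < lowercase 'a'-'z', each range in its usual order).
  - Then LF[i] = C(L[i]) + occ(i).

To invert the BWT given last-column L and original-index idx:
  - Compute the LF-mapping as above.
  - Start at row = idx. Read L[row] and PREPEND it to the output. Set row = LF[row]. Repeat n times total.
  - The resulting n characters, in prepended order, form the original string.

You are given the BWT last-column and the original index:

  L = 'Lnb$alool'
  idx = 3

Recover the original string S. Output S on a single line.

LF mapping: 1 6 3 0 2 4 7 8 5
Walk LF starting at row 3, prepending L[row]:
  step 1: row=3, L[3]='$', prepend. Next row=LF[3]=0
  step 2: row=0, L[0]='L', prepend. Next row=LF[0]=1
  step 3: row=1, L[1]='n', prepend. Next row=LF[1]=6
  step 4: row=6, L[6]='o', prepend. Next row=LF[6]=7
  step 5: row=7, L[7]='o', prepend. Next row=LF[7]=8
  step 6: row=8, L[8]='l', prepend. Next row=LF[8]=5
  step 7: row=5, L[5]='l', prepend. Next row=LF[5]=4
  step 8: row=4, L[4]='a', prepend. Next row=LF[4]=2
  step 9: row=2, L[2]='b', prepend. Next row=LF[2]=3
Reversed output: balloonL$

Answer: balloonL$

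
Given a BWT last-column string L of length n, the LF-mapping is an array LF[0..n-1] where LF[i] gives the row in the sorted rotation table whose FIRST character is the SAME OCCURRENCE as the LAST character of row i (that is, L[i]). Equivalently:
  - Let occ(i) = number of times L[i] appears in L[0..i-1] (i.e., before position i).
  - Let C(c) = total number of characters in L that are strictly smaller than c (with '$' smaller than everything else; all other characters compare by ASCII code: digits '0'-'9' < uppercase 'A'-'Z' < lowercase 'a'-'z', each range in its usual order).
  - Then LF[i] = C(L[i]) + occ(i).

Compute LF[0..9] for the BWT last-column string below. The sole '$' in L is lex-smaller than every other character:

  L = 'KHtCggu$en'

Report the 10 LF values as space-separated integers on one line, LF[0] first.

Char counts: '$':1, 'C':1, 'H':1, 'K':1, 'e':1, 'g':2, 'n':1, 't':1, 'u':1
C (first-col start): C('$')=0, C('C')=1, C('H')=2, C('K')=3, C('e')=4, C('g')=5, C('n')=7, C('t')=8, C('u')=9
L[0]='K': occ=0, LF[0]=C('K')+0=3+0=3
L[1]='H': occ=0, LF[1]=C('H')+0=2+0=2
L[2]='t': occ=0, LF[2]=C('t')+0=8+0=8
L[3]='C': occ=0, LF[3]=C('C')+0=1+0=1
L[4]='g': occ=0, LF[4]=C('g')+0=5+0=5
L[5]='g': occ=1, LF[5]=C('g')+1=5+1=6
L[6]='u': occ=0, LF[6]=C('u')+0=9+0=9
L[7]='$': occ=0, LF[7]=C('$')+0=0+0=0
L[8]='e': occ=0, LF[8]=C('e')+0=4+0=4
L[9]='n': occ=0, LF[9]=C('n')+0=7+0=7

Answer: 3 2 8 1 5 6 9 0 4 7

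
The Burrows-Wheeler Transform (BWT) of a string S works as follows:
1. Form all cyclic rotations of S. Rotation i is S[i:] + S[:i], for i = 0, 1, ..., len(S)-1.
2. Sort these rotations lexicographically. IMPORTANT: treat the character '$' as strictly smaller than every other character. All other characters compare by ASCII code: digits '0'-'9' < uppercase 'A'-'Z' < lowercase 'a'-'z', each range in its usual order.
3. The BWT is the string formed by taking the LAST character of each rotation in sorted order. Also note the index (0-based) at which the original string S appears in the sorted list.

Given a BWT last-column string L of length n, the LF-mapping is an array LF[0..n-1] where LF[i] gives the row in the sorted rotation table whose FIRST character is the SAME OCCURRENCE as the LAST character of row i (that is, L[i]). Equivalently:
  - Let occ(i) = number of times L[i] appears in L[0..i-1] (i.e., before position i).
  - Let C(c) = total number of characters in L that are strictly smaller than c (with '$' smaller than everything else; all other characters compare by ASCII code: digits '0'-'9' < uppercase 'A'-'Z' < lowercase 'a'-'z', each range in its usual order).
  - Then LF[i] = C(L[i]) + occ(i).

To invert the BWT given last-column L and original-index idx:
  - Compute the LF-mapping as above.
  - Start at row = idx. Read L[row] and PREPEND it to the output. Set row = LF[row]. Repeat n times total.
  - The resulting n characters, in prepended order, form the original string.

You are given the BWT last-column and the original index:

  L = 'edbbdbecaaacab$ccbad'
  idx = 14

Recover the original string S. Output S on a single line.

Answer: cdaccbabdebabcdabae$

Derivation:
LF mapping: 18 15 6 7 16 8 19 11 1 2 3 12 4 9 0 13 14 10 5 17
Walk LF starting at row 14, prepending L[row]:
  step 1: row=14, L[14]='$', prepend. Next row=LF[14]=0
  step 2: row=0, L[0]='e', prepend. Next row=LF[0]=18
  step 3: row=18, L[18]='a', prepend. Next row=LF[18]=5
  step 4: row=5, L[5]='b', prepend. Next row=LF[5]=8
  step 5: row=8, L[8]='a', prepend. Next row=LF[8]=1
  step 6: row=1, L[1]='d', prepend. Next row=LF[1]=15
  step 7: row=15, L[15]='c', prepend. Next row=LF[15]=13
  step 8: row=13, L[13]='b', prepend. Next row=LF[13]=9
  step 9: row=9, L[9]='a', prepend. Next row=LF[9]=2
  step 10: row=2, L[2]='b', prepend. Next row=LF[2]=6
  step 11: row=6, L[6]='e', prepend. Next row=LF[6]=19
  step 12: row=19, L[19]='d', prepend. Next row=LF[19]=17
  step 13: row=17, L[17]='b', prepend. Next row=LF[17]=10
  step 14: row=10, L[10]='a', prepend. Next row=LF[10]=3
  step 15: row=3, L[3]='b', prepend. Next row=LF[3]=7
  step 16: row=7, L[7]='c', prepend. Next row=LF[7]=11
  step 17: row=11, L[11]='c', prepend. Next row=LF[11]=12
  step 18: row=12, L[12]='a', prepend. Next row=LF[12]=4
  step 19: row=4, L[4]='d', prepend. Next row=LF[4]=16
  step 20: row=16, L[16]='c', prepend. Next row=LF[16]=14
Reversed output: cdaccbabdebabcdabae$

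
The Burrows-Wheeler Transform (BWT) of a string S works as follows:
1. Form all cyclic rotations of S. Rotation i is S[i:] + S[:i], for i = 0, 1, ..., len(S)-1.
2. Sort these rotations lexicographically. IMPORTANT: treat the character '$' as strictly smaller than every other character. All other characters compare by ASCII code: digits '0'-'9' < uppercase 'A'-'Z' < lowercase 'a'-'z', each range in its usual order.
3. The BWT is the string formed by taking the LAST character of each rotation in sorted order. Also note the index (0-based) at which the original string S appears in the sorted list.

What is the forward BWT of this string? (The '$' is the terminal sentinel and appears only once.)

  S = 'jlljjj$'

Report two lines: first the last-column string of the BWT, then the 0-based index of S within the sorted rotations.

All 7 rotations (rotation i = S[i:]+S[:i]):
  rot[0] = jlljjj$
  rot[1] = lljjj$j
  rot[2] = ljjj$jl
  rot[3] = jjj$jll
  rot[4] = jj$jllj
  rot[5] = j$jlljj
  rot[6] = $jlljjj
Sorted (with $ < everything):
  sorted[0] = $jlljjj  (last char: 'j')
  sorted[1] = j$jlljj  (last char: 'j')
  sorted[2] = jj$jllj  (last char: 'j')
  sorted[3] = jjj$jll  (last char: 'l')
  sorted[4] = jlljjj$  (last char: '$')
  sorted[5] = ljjj$jl  (last char: 'l')
  sorted[6] = lljjj$j  (last char: 'j')
Last column: jjjl$lj
Original string S is at sorted index 4

Answer: jjjl$lj
4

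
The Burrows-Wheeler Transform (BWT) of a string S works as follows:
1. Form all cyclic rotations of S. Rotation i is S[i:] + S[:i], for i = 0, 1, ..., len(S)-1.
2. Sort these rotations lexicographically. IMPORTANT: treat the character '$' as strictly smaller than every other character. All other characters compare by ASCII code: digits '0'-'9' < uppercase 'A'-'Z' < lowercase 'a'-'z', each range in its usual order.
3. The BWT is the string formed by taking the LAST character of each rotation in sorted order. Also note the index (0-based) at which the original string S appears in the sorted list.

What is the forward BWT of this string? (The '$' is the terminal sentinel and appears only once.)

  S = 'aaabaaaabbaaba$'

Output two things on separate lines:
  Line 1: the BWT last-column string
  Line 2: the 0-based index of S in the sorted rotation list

All 15 rotations (rotation i = S[i:]+S[:i]):
  rot[0] = aaabaaaabbaaba$
  rot[1] = aabaaaabbaaba$a
  rot[2] = abaaaabbaaba$aa
  rot[3] = baaaabbaaba$aaa
  rot[4] = aaaabbaaba$aaab
  rot[5] = aaabbaaba$aaaba
  rot[6] = aabbaaba$aaabaa
  rot[7] = abbaaba$aaabaaa
  rot[8] = bbaaba$aaabaaaa
  rot[9] = baaba$aaabaaaab
  rot[10] = aaba$aaabaaaabb
  rot[11] = aba$aaabaaaabba
  rot[12] = ba$aaabaaaabbaa
  rot[13] = a$aaabaaaabbaab
  rot[14] = $aaabaaaabbaaba
Sorted (with $ < everything):
  sorted[0] = $aaabaaaabbaaba  (last char: 'a')
  sorted[1] = a$aaabaaaabbaab  (last char: 'b')
  sorted[2] = aaaabbaaba$aaab  (last char: 'b')
  sorted[3] = aaabaaaabbaaba$  (last char: '$')
  sorted[4] = aaabbaaba$aaaba  (last char: 'a')
  sorted[5] = aaba$aaabaaaabb  (last char: 'b')
  sorted[6] = aabaaaabbaaba$a  (last char: 'a')
  sorted[7] = aabbaaba$aaabaa  (last char: 'a')
  sorted[8] = aba$aaabaaaabba  (last char: 'a')
  sorted[9] = abaaaabbaaba$aa  (last char: 'a')
  sorted[10] = abbaaba$aaabaaa  (last char: 'a')
  sorted[11] = ba$aaabaaaabbaa  (last char: 'a')
  sorted[12] = baaaabbaaba$aaa  (last char: 'a')
  sorted[13] = baaba$aaabaaaab  (last char: 'b')
  sorted[14] = bbaaba$aaabaaaa  (last char: 'a')
Last column: abb$abaaaaaaaba
Original string S is at sorted index 3

Answer: abb$abaaaaaaaba
3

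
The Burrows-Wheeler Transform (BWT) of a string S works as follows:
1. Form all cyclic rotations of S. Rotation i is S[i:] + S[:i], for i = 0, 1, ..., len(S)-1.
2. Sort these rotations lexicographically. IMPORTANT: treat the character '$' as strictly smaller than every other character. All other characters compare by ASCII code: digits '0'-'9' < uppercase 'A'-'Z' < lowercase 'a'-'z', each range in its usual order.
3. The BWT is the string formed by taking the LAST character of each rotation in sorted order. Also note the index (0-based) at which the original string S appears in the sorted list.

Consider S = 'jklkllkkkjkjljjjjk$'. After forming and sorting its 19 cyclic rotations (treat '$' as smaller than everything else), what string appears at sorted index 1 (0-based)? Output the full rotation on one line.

All 19 rotations (rotation i = S[i:]+S[:i]):
  rot[0] = jklkllkkkjkjljjjjk$
  rot[1] = klkllkkkjkjljjjjk$j
  rot[2] = lkllkkkjkjljjjjk$jk
  rot[3] = kllkkkjkjljjjjk$jkl
  rot[4] = llkkkjkjljjjjk$jklk
  rot[5] = lkkkjkjljjjjk$jklkl
  rot[6] = kkkjkjljjjjk$jklkll
  rot[7] = kkjkjljjjjk$jklkllk
  rot[8] = kjkjljjjjk$jklkllkk
  rot[9] = jkjljjjjk$jklkllkkk
  rot[10] = kjljjjjk$jklkllkkkj
  rot[11] = jljjjjk$jklkllkkkjk
  rot[12] = ljjjjk$jklkllkkkjkj
  rot[13] = jjjjk$jklkllkkkjkjl
  rot[14] = jjjk$jklkllkkkjkjlj
  rot[15] = jjk$jklkllkkkjkjljj
  rot[16] = jk$jklkllkkkjkjljjj
  rot[17] = k$jklkllkkkjkjljjjj
  rot[18] = $jklkllkkkjkjljjjjk
Sorted (with $ < everything):
  sorted[0] = $jklkllkkkjkjljjjjk
  sorted[1] = jjjjk$jklkllkkkjkjl
  sorted[2] = jjjk$jklkllkkkjkjlj
  sorted[3] = jjk$jklkllkkkjkjljj
  sorted[4] = jk$jklkllkkkjkjljjj
  sorted[5] = jkjljjjjk$jklkllkkk
  sorted[6] = jklkllkkkjkjljjjjk$
  sorted[7] = jljjjjk$jklkllkkkjk
  sorted[8] = k$jklkllkkkjkjljjjj
  sorted[9] = kjkjljjjjk$jklkllkk
  sorted[10] = kjljjjjk$jklkllkkkj
  sorted[11] = kkjkjljjjjk$jklkllk
  sorted[12] = kkkjkjljjjjk$jklkll
  sorted[13] = klkllkkkjkjljjjjk$j
  sorted[14] = kllkkkjkjljjjjk$jkl
  sorted[15] = ljjjjk$jklkllkkkjkj
  sorted[16] = lkkkjkjljjjjk$jklkl
  sorted[17] = lkllkkkjkjljjjjk$jk
  sorted[18] = llkkkjkjljjjjk$jklk
sorted[1] = jjjjk$jklkllkkkjkjl

Answer: jjjjk$jklkllkkkjkjl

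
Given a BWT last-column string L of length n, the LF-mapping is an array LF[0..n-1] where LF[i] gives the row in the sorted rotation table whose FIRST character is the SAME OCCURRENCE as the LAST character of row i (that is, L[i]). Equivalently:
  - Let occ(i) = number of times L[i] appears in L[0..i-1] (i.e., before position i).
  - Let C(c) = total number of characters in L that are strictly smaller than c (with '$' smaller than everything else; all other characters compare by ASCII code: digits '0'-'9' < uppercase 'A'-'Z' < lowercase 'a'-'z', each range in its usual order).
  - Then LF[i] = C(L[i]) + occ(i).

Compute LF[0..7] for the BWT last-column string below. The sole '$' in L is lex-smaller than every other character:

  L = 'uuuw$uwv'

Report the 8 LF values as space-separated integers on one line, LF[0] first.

Char counts: '$':1, 'u':4, 'v':1, 'w':2
C (first-col start): C('$')=0, C('u')=1, C('v')=5, C('w')=6
L[0]='u': occ=0, LF[0]=C('u')+0=1+0=1
L[1]='u': occ=1, LF[1]=C('u')+1=1+1=2
L[2]='u': occ=2, LF[2]=C('u')+2=1+2=3
L[3]='w': occ=0, LF[3]=C('w')+0=6+0=6
L[4]='$': occ=0, LF[4]=C('$')+0=0+0=0
L[5]='u': occ=3, LF[5]=C('u')+3=1+3=4
L[6]='w': occ=1, LF[6]=C('w')+1=6+1=7
L[7]='v': occ=0, LF[7]=C('v')+0=5+0=5

Answer: 1 2 3 6 0 4 7 5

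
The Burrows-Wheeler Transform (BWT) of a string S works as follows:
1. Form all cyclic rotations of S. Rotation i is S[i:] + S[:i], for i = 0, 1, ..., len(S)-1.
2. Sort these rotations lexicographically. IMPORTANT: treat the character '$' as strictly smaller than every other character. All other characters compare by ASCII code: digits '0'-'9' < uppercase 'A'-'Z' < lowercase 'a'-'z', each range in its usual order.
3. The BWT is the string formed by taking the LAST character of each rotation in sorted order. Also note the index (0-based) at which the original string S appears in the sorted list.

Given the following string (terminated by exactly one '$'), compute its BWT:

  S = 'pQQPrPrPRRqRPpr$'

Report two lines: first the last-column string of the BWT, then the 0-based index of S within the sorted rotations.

Answer: rrRrQQpqPR$PRpPP
10

Derivation:
All 16 rotations (rotation i = S[i:]+S[:i]):
  rot[0] = pQQPrPrPRRqRPpr$
  rot[1] = QQPrPrPRRqRPpr$p
  rot[2] = QPrPrPRRqRPpr$pQ
  rot[3] = PrPrPRRqRPpr$pQQ
  rot[4] = rPrPRRqRPpr$pQQP
  rot[5] = PrPRRqRPpr$pQQPr
  rot[6] = rPRRqRPpr$pQQPrP
  rot[7] = PRRqRPpr$pQQPrPr
  rot[8] = RRqRPpr$pQQPrPrP
  rot[9] = RqRPpr$pQQPrPrPR
  rot[10] = qRPpr$pQQPrPrPRR
  rot[11] = RPpr$pQQPrPrPRRq
  rot[12] = Ppr$pQQPrPrPRRqR
  rot[13] = pr$pQQPrPrPRRqRP
  rot[14] = r$pQQPrPrPRRqRPp
  rot[15] = $pQQPrPrPRRqRPpr
Sorted (with $ < everything):
  sorted[0] = $pQQPrPrPRRqRPpr  (last char: 'r')
  sorted[1] = PRRqRPpr$pQQPrPr  (last char: 'r')
  sorted[2] = Ppr$pQQPrPrPRRqR  (last char: 'R')
  sorted[3] = PrPRRqRPpr$pQQPr  (last char: 'r')
  sorted[4] = PrPrPRRqRPpr$pQQ  (last char: 'Q')
  sorted[5] = QPrPrPRRqRPpr$pQ  (last char: 'Q')
  sorted[6] = QQPrPrPRRqRPpr$p  (last char: 'p')
  sorted[7] = RPpr$pQQPrPrPRRq  (last char: 'q')
  sorted[8] = RRqRPpr$pQQPrPrP  (last char: 'P')
  sorted[9] = RqRPpr$pQQPrPrPR  (last char: 'R')
  sorted[10] = pQQPrPrPRRqRPpr$  (last char: '$')
  sorted[11] = pr$pQQPrPrPRRqRP  (last char: 'P')
  sorted[12] = qRPpr$pQQPrPrPRR  (last char: 'R')
  sorted[13] = r$pQQPrPrPRRqRPp  (last char: 'p')
  sorted[14] = rPRRqRPpr$pQQPrP  (last char: 'P')
  sorted[15] = rPrPRRqRPpr$pQQP  (last char: 'P')
Last column: rrRrQQpqPR$PRpPP
Original string S is at sorted index 10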